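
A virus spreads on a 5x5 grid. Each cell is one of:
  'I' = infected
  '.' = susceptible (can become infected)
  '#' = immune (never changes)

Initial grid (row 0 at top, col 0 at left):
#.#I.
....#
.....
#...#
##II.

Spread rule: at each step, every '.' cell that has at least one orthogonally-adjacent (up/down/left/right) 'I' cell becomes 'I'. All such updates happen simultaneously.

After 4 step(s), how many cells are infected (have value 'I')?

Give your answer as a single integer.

Answer: 18

Derivation:
Step 0 (initial): 3 infected
Step 1: +5 new -> 8 infected
Step 2: +4 new -> 12 infected
Step 3: +3 new -> 15 infected
Step 4: +3 new -> 18 infected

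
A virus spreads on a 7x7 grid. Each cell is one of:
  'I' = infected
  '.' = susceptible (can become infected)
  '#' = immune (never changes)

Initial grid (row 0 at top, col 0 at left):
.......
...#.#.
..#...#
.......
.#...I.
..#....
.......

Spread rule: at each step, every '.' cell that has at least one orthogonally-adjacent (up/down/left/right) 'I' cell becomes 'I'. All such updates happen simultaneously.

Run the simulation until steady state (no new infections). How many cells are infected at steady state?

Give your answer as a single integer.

Answer: 43

Derivation:
Step 0 (initial): 1 infected
Step 1: +4 new -> 5 infected
Step 2: +7 new -> 12 infected
Step 3: +6 new -> 18 infected
Step 4: +4 new -> 22 infected
Step 5: +3 new -> 25 infected
Step 6: +5 new -> 30 infected
Step 7: +7 new -> 37 infected
Step 8: +5 new -> 42 infected
Step 9: +1 new -> 43 infected
Step 10: +0 new -> 43 infected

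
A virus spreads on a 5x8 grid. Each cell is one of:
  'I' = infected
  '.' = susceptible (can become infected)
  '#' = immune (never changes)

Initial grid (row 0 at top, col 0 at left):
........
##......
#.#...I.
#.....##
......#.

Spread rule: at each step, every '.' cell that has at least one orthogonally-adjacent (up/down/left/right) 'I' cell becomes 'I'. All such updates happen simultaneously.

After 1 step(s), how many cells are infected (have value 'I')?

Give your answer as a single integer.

Answer: 4

Derivation:
Step 0 (initial): 1 infected
Step 1: +3 new -> 4 infected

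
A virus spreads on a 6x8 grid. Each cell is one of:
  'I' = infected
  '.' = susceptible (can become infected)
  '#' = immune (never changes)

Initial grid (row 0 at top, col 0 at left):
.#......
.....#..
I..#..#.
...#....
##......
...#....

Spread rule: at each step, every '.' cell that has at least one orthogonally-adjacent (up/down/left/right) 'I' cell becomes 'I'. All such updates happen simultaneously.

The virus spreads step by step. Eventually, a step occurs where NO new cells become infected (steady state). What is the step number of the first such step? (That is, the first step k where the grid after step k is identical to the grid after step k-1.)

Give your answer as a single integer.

Answer: 12

Derivation:
Step 0 (initial): 1 infected
Step 1: +3 new -> 4 infected
Step 2: +4 new -> 8 infected
Step 3: +2 new -> 10 infected
Step 4: +3 new -> 13 infected
Step 5: +4 new -> 17 infected
Step 6: +4 new -> 21 infected
Step 7: +6 new -> 27 infected
Step 8: +4 new -> 31 infected
Step 9: +5 new -> 36 infected
Step 10: +3 new -> 39 infected
Step 11: +1 new -> 40 infected
Step 12: +0 new -> 40 infected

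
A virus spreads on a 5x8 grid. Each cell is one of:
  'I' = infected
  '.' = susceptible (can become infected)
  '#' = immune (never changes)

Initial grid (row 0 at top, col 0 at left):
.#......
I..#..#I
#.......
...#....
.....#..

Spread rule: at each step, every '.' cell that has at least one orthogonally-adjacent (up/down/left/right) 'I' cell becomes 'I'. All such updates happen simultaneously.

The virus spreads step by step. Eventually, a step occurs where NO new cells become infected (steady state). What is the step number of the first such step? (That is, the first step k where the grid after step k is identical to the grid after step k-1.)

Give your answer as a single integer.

Answer: 7

Derivation:
Step 0 (initial): 2 infected
Step 1: +4 new -> 6 infected
Step 2: +5 new -> 11 infected
Step 3: +7 new -> 18 infected
Step 4: +10 new -> 28 infected
Step 5: +4 new -> 32 infected
Step 6: +2 new -> 34 infected
Step 7: +0 new -> 34 infected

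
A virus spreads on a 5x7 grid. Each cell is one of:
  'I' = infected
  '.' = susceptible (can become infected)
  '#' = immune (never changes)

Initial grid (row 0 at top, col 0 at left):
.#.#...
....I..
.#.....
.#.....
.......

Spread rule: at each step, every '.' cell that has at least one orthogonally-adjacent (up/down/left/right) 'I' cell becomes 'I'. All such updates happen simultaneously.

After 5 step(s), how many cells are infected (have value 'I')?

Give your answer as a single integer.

Answer: 28

Derivation:
Step 0 (initial): 1 infected
Step 1: +4 new -> 5 infected
Step 2: +6 new -> 11 infected
Step 3: +8 new -> 19 infected
Step 4: +5 new -> 24 infected
Step 5: +4 new -> 28 infected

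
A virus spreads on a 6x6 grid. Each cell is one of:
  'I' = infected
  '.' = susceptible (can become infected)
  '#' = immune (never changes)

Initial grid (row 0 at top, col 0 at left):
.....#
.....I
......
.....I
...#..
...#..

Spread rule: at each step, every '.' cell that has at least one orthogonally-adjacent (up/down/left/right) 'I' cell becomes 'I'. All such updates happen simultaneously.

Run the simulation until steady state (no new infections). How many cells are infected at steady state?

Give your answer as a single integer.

Step 0 (initial): 2 infected
Step 1: +4 new -> 6 infected
Step 2: +6 new -> 12 infected
Step 3: +5 new -> 17 infected
Step 4: +5 new -> 22 infected
Step 5: +6 new -> 28 infected
Step 6: +4 new -> 32 infected
Step 7: +1 new -> 33 infected
Step 8: +0 new -> 33 infected

Answer: 33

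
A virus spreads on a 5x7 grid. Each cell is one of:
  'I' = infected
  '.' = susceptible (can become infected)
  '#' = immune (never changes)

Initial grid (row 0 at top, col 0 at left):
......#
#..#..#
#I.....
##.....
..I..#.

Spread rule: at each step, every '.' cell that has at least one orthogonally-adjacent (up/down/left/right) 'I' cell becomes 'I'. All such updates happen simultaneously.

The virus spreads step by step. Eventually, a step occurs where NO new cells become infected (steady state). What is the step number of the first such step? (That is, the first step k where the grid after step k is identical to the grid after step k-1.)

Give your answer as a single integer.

Answer: 7

Derivation:
Step 0 (initial): 2 infected
Step 1: +5 new -> 7 infected
Step 2: +6 new -> 13 infected
Step 3: +4 new -> 17 infected
Step 4: +4 new -> 21 infected
Step 5: +4 new -> 25 infected
Step 6: +2 new -> 27 infected
Step 7: +0 new -> 27 infected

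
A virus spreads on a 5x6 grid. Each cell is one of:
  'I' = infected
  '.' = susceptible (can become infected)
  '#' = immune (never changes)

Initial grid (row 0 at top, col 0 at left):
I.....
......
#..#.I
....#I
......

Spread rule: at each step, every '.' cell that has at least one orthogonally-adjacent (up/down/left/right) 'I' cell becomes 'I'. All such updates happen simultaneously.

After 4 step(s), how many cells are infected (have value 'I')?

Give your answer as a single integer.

Step 0 (initial): 3 infected
Step 1: +5 new -> 8 infected
Step 2: +5 new -> 13 infected
Step 3: +6 new -> 19 infected
Step 4: +4 new -> 23 infected

Answer: 23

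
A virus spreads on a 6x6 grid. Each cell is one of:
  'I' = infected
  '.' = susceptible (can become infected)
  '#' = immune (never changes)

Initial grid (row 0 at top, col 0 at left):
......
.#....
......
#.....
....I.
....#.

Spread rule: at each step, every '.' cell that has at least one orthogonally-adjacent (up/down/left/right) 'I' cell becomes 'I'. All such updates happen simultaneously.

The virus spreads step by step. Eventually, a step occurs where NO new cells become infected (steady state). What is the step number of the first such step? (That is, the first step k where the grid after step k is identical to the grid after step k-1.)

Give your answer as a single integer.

Step 0 (initial): 1 infected
Step 1: +3 new -> 4 infected
Step 2: +6 new -> 10 infected
Step 3: +6 new -> 16 infected
Step 4: +7 new -> 23 infected
Step 5: +5 new -> 28 infected
Step 6: +2 new -> 30 infected
Step 7: +2 new -> 32 infected
Step 8: +1 new -> 33 infected
Step 9: +0 new -> 33 infected

Answer: 9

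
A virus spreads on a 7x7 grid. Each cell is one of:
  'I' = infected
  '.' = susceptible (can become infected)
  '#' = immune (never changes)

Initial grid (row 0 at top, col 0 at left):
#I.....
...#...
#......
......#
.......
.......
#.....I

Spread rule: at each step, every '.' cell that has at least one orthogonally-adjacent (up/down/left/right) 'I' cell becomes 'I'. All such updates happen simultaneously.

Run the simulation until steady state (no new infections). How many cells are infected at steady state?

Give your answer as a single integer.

Step 0 (initial): 2 infected
Step 1: +4 new -> 6 infected
Step 2: +7 new -> 13 infected
Step 3: +6 new -> 19 infected
Step 4: +10 new -> 29 infected
Step 5: +12 new -> 41 infected
Step 6: +3 new -> 44 infected
Step 7: +0 new -> 44 infected

Answer: 44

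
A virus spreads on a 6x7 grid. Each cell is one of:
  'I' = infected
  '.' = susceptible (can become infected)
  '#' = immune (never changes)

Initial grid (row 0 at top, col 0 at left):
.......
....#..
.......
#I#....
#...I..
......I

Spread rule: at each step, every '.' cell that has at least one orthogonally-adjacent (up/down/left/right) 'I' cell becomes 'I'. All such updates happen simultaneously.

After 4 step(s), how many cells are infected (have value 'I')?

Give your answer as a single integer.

Step 0 (initial): 3 infected
Step 1: +8 new -> 11 infected
Step 2: +10 new -> 21 infected
Step 3: +8 new -> 29 infected
Step 4: +5 new -> 34 infected

Answer: 34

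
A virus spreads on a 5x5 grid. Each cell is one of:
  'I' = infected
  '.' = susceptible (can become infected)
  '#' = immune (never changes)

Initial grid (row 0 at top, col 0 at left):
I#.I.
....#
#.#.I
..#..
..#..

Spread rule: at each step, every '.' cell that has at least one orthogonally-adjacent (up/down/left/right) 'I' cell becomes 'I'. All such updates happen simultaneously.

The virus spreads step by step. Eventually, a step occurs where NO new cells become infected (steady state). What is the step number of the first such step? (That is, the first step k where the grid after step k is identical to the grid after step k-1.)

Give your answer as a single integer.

Step 0 (initial): 3 infected
Step 1: +6 new -> 9 infected
Step 2: +4 new -> 13 infected
Step 3: +2 new -> 15 infected
Step 4: +1 new -> 16 infected
Step 5: +2 new -> 18 infected
Step 6: +1 new -> 19 infected
Step 7: +0 new -> 19 infected

Answer: 7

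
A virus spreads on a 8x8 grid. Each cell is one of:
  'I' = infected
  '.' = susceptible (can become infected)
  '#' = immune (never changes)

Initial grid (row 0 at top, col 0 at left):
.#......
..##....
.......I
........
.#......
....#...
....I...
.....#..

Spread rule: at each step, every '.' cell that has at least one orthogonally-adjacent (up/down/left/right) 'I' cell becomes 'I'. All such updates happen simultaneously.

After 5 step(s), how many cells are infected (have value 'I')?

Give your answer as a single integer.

Answer: 48

Derivation:
Step 0 (initial): 2 infected
Step 1: +6 new -> 8 infected
Step 2: +10 new -> 18 infected
Step 3: +14 new -> 32 infected
Step 4: +11 new -> 43 infected
Step 5: +5 new -> 48 infected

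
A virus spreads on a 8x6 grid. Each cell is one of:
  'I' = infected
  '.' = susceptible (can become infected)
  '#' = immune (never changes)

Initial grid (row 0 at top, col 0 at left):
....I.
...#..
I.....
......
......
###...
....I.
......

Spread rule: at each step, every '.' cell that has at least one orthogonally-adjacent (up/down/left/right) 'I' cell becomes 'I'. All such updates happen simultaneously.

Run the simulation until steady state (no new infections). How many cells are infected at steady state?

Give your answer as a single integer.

Step 0 (initial): 3 infected
Step 1: +10 new -> 13 infected
Step 2: +14 new -> 27 infected
Step 3: +11 new -> 38 infected
Step 4: +5 new -> 43 infected
Step 5: +1 new -> 44 infected
Step 6: +0 new -> 44 infected

Answer: 44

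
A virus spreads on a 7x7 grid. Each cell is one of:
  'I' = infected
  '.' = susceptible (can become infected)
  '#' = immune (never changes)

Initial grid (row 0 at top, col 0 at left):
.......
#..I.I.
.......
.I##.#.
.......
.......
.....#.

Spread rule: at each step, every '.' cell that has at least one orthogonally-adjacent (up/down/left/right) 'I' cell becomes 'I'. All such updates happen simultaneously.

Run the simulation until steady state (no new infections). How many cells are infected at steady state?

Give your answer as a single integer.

Answer: 44

Derivation:
Step 0 (initial): 3 infected
Step 1: +10 new -> 13 infected
Step 2: +11 new -> 24 infected
Step 3: +7 new -> 31 infected
Step 4: +6 new -> 37 infected
Step 5: +4 new -> 41 infected
Step 6: +3 new -> 44 infected
Step 7: +0 new -> 44 infected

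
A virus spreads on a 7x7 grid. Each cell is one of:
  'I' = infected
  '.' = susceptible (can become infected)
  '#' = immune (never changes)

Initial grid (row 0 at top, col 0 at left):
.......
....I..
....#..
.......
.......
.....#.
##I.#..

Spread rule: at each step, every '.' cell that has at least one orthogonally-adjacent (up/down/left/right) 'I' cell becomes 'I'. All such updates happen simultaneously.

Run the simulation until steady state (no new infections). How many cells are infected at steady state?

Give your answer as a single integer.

Answer: 44

Derivation:
Step 0 (initial): 2 infected
Step 1: +5 new -> 7 infected
Step 2: +9 new -> 16 infected
Step 3: +12 new -> 28 infected
Step 4: +9 new -> 37 infected
Step 5: +4 new -> 41 infected
Step 6: +1 new -> 42 infected
Step 7: +1 new -> 43 infected
Step 8: +1 new -> 44 infected
Step 9: +0 new -> 44 infected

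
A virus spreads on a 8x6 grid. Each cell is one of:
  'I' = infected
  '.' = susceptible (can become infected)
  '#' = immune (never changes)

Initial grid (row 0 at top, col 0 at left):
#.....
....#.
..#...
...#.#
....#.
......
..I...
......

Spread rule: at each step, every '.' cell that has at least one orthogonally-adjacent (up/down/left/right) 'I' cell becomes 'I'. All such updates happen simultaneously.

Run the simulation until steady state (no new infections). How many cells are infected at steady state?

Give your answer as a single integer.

Step 0 (initial): 1 infected
Step 1: +4 new -> 5 infected
Step 2: +7 new -> 12 infected
Step 3: +8 new -> 20 infected
Step 4: +4 new -> 24 infected
Step 5: +3 new -> 27 infected
Step 6: +2 new -> 29 infected
Step 7: +3 new -> 32 infected
Step 8: +2 new -> 34 infected
Step 9: +2 new -> 36 infected
Step 10: +2 new -> 38 infected
Step 11: +3 new -> 41 infected
Step 12: +1 new -> 42 infected
Step 13: +0 new -> 42 infected

Answer: 42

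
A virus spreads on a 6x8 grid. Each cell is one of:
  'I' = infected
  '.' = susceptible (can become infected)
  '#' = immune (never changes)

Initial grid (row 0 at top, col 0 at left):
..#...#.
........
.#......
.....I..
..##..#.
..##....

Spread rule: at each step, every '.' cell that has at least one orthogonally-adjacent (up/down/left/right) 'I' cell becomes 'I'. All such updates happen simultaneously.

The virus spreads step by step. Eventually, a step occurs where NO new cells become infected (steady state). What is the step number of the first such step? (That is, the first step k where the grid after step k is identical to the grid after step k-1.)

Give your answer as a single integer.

Answer: 9

Derivation:
Step 0 (initial): 1 infected
Step 1: +4 new -> 5 infected
Step 2: +7 new -> 12 infected
Step 3: +9 new -> 21 infected
Step 4: +6 new -> 27 infected
Step 5: +5 new -> 32 infected
Step 6: +4 new -> 36 infected
Step 7: +3 new -> 39 infected
Step 8: +1 new -> 40 infected
Step 9: +0 new -> 40 infected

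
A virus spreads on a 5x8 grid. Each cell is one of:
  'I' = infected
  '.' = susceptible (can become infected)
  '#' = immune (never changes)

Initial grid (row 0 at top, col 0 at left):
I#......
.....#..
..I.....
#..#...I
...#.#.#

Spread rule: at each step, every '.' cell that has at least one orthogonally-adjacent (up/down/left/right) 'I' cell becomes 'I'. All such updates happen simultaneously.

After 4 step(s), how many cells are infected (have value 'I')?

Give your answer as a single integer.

Answer: 32

Derivation:
Step 0 (initial): 3 infected
Step 1: +7 new -> 10 infected
Step 2: +11 new -> 21 infected
Step 3: +7 new -> 28 infected
Step 4: +4 new -> 32 infected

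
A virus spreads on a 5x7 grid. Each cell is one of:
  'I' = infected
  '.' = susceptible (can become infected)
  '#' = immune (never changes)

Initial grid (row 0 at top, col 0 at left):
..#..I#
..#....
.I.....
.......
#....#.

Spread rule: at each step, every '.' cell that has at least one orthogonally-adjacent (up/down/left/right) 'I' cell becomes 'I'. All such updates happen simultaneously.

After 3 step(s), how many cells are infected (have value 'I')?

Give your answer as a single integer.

Step 0 (initial): 2 infected
Step 1: +6 new -> 8 infected
Step 2: +10 new -> 18 infected
Step 3: +7 new -> 25 infected

Answer: 25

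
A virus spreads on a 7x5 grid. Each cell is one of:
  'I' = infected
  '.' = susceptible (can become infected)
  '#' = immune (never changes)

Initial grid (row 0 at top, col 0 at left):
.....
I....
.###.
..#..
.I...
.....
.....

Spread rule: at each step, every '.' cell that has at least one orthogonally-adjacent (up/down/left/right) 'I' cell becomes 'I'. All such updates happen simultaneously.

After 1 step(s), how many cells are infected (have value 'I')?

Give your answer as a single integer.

Step 0 (initial): 2 infected
Step 1: +7 new -> 9 infected

Answer: 9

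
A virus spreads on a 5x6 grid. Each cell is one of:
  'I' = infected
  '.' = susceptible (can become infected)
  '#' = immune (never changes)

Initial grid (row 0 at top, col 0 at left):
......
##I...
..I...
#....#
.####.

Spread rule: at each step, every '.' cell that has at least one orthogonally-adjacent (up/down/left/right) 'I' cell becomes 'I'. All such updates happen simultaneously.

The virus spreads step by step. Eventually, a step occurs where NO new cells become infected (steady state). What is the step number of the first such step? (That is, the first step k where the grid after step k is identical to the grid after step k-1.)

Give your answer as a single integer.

Answer: 5

Derivation:
Step 0 (initial): 2 infected
Step 1: +5 new -> 7 infected
Step 2: +7 new -> 14 infected
Step 3: +5 new -> 19 infected
Step 4: +1 new -> 20 infected
Step 5: +0 new -> 20 infected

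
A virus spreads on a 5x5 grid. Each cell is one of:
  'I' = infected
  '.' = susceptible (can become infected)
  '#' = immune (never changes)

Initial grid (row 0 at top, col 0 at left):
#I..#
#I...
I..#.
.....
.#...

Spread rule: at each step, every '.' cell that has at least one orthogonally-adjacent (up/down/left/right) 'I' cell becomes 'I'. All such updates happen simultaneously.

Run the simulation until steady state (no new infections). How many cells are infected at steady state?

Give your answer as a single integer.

Answer: 20

Derivation:
Step 0 (initial): 3 infected
Step 1: +4 new -> 7 infected
Step 2: +5 new -> 12 infected
Step 3: +2 new -> 14 infected
Step 4: +3 new -> 17 infected
Step 5: +2 new -> 19 infected
Step 6: +1 new -> 20 infected
Step 7: +0 new -> 20 infected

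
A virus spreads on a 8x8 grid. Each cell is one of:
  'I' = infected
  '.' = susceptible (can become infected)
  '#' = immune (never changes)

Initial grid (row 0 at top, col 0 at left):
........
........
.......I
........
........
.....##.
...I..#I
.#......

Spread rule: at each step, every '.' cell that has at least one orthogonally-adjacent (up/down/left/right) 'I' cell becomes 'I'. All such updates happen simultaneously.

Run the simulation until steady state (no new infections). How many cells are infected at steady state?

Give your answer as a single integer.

Step 0 (initial): 3 infected
Step 1: +9 new -> 12 infected
Step 2: +13 new -> 25 infected
Step 3: +11 new -> 36 infected
Step 4: +9 new -> 45 infected
Step 5: +5 new -> 50 infected
Step 6: +4 new -> 54 infected
Step 7: +3 new -> 57 infected
Step 8: +2 new -> 59 infected
Step 9: +1 new -> 60 infected
Step 10: +0 new -> 60 infected

Answer: 60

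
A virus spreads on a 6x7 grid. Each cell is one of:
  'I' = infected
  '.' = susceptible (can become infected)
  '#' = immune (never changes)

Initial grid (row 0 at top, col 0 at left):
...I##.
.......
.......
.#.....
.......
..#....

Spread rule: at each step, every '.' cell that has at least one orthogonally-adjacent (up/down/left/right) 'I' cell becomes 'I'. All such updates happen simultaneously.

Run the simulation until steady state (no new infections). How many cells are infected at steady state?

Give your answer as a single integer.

Answer: 38

Derivation:
Step 0 (initial): 1 infected
Step 1: +2 new -> 3 infected
Step 2: +4 new -> 7 infected
Step 3: +6 new -> 13 infected
Step 4: +7 new -> 20 infected
Step 5: +7 new -> 27 infected
Step 6: +5 new -> 32 infected
Step 7: +4 new -> 36 infected
Step 8: +2 new -> 38 infected
Step 9: +0 new -> 38 infected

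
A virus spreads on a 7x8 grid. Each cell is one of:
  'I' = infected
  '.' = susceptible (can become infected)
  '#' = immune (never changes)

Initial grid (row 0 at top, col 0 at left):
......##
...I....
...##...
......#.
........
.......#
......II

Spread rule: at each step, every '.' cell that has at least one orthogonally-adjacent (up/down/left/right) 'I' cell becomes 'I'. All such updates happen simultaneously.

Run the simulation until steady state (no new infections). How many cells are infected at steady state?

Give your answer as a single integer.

Answer: 50

Derivation:
Step 0 (initial): 3 infected
Step 1: +5 new -> 8 infected
Step 2: +8 new -> 16 infected
Step 3: +11 new -> 27 infected
Step 4: +12 new -> 39 infected
Step 5: +7 new -> 46 infected
Step 6: +3 new -> 49 infected
Step 7: +1 new -> 50 infected
Step 8: +0 new -> 50 infected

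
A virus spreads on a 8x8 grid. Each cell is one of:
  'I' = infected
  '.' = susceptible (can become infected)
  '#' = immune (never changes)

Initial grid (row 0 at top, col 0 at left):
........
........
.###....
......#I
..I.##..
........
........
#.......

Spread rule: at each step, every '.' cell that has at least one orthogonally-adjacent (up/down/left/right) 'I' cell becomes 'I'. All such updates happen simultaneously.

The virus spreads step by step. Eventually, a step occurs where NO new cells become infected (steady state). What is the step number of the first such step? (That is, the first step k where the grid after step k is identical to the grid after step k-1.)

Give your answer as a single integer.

Step 0 (initial): 2 infected
Step 1: +6 new -> 8 infected
Step 2: +10 new -> 18 infected
Step 3: +12 new -> 30 infected
Step 4: +12 new -> 42 infected
Step 5: +6 new -> 48 infected
Step 6: +5 new -> 53 infected
Step 7: +3 new -> 56 infected
Step 8: +1 new -> 57 infected
Step 9: +0 new -> 57 infected

Answer: 9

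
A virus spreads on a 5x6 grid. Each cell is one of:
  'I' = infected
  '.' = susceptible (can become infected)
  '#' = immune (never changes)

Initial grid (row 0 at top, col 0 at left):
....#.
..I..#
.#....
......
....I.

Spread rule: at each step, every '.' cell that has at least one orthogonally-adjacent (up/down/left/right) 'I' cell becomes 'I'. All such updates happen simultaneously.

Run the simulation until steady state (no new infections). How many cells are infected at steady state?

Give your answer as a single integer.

Answer: 26

Derivation:
Step 0 (initial): 2 infected
Step 1: +7 new -> 9 infected
Step 2: +10 new -> 19 infected
Step 3: +5 new -> 24 infected
Step 4: +2 new -> 26 infected
Step 5: +0 new -> 26 infected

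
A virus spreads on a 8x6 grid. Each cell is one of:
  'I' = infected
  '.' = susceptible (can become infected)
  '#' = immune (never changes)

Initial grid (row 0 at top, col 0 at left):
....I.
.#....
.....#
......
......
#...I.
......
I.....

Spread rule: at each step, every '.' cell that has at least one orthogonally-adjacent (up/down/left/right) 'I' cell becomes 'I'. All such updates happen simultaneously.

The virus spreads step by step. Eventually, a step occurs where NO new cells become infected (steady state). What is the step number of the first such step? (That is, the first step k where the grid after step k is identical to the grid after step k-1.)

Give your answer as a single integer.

Step 0 (initial): 3 infected
Step 1: +9 new -> 12 infected
Step 2: +13 new -> 25 infected
Step 3: +10 new -> 35 infected
Step 4: +4 new -> 39 infected
Step 5: +4 new -> 43 infected
Step 6: +2 new -> 45 infected
Step 7: +0 new -> 45 infected

Answer: 7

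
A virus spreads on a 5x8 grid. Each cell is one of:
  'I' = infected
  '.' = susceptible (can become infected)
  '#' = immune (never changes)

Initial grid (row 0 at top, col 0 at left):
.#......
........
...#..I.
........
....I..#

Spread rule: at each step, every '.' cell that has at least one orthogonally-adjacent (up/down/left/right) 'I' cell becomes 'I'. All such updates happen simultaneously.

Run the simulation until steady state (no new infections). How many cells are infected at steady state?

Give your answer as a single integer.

Answer: 37

Derivation:
Step 0 (initial): 2 infected
Step 1: +7 new -> 9 infected
Step 2: +9 new -> 18 infected
Step 3: +5 new -> 23 infected
Step 4: +5 new -> 28 infected
Step 5: +4 new -> 32 infected
Step 6: +3 new -> 35 infected
Step 7: +1 new -> 36 infected
Step 8: +1 new -> 37 infected
Step 9: +0 new -> 37 infected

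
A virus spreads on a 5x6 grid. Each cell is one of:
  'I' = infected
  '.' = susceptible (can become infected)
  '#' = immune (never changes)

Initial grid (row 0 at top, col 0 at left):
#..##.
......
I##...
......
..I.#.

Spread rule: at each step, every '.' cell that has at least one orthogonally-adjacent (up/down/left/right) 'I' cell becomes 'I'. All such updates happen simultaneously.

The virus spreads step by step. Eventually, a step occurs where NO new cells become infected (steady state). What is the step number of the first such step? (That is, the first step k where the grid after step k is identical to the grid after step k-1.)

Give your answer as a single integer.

Answer: 8

Derivation:
Step 0 (initial): 2 infected
Step 1: +5 new -> 7 infected
Step 2: +4 new -> 11 infected
Step 3: +4 new -> 15 infected
Step 4: +4 new -> 19 infected
Step 5: +3 new -> 22 infected
Step 6: +1 new -> 23 infected
Step 7: +1 new -> 24 infected
Step 8: +0 new -> 24 infected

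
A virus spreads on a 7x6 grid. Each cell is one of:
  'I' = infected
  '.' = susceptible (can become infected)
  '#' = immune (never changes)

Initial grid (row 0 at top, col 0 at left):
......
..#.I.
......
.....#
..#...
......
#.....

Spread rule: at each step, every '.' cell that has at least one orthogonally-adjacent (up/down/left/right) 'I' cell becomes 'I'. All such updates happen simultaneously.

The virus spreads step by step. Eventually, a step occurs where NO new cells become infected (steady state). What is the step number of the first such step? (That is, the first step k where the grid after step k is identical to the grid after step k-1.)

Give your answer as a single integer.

Step 0 (initial): 1 infected
Step 1: +4 new -> 5 infected
Step 2: +5 new -> 10 infected
Step 3: +4 new -> 14 infected
Step 4: +6 new -> 20 infected
Step 5: +7 new -> 27 infected
Step 6: +6 new -> 33 infected
Step 7: +3 new -> 36 infected
Step 8: +2 new -> 38 infected
Step 9: +0 new -> 38 infected

Answer: 9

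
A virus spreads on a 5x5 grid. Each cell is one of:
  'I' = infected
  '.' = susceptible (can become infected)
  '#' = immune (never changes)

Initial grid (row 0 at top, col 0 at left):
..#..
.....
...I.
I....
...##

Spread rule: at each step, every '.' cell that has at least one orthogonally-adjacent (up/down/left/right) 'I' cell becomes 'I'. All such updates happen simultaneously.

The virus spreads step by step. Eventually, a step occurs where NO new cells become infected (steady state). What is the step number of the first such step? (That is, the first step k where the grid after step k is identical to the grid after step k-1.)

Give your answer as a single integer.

Step 0 (initial): 2 infected
Step 1: +7 new -> 9 infected
Step 2: +8 new -> 17 infected
Step 3: +4 new -> 21 infected
Step 4: +1 new -> 22 infected
Step 5: +0 new -> 22 infected

Answer: 5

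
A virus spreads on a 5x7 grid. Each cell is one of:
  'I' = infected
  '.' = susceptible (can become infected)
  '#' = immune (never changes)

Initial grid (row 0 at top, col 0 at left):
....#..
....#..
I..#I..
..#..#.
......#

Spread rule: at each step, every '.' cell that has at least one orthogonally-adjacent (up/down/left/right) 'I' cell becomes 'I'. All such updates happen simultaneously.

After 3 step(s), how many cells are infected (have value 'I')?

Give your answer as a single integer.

Step 0 (initial): 2 infected
Step 1: +5 new -> 7 infected
Step 2: +9 new -> 16 infected
Step 3: +8 new -> 24 infected

Answer: 24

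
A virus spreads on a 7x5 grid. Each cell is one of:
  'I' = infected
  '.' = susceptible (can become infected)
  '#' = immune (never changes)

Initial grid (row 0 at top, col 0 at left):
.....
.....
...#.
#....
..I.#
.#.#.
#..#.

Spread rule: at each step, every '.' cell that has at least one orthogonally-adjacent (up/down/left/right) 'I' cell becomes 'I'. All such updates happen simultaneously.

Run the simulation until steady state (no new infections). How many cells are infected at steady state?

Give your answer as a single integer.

Step 0 (initial): 1 infected
Step 1: +4 new -> 5 infected
Step 2: +5 new -> 10 infected
Step 3: +5 new -> 15 infected
Step 4: +5 new -> 20 infected
Step 5: +4 new -> 24 infected
Step 6: +2 new -> 26 infected
Step 7: +0 new -> 26 infected

Answer: 26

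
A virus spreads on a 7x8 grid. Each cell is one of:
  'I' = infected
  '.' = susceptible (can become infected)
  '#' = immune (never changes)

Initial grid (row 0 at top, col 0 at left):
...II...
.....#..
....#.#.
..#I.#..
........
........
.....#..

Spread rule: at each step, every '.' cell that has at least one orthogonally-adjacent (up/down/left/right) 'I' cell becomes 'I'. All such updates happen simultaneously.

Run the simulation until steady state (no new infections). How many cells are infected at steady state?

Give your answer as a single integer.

Answer: 49

Derivation:
Step 0 (initial): 3 infected
Step 1: +7 new -> 10 infected
Step 2: +7 new -> 17 infected
Step 3: +10 new -> 27 infected
Step 4: +10 new -> 37 infected
Step 5: +7 new -> 44 infected
Step 6: +4 new -> 48 infected
Step 7: +1 new -> 49 infected
Step 8: +0 new -> 49 infected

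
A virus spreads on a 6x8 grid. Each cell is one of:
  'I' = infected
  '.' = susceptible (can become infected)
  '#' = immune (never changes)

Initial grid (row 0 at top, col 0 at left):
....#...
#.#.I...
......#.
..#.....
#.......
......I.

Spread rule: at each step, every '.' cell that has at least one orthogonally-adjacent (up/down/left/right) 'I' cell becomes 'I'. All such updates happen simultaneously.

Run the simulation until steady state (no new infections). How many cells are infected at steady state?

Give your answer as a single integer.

Answer: 42

Derivation:
Step 0 (initial): 2 infected
Step 1: +6 new -> 8 infected
Step 2: +10 new -> 18 infected
Step 3: +9 new -> 27 infected
Step 4: +6 new -> 33 infected
Step 5: +6 new -> 39 infected
Step 6: +3 new -> 42 infected
Step 7: +0 new -> 42 infected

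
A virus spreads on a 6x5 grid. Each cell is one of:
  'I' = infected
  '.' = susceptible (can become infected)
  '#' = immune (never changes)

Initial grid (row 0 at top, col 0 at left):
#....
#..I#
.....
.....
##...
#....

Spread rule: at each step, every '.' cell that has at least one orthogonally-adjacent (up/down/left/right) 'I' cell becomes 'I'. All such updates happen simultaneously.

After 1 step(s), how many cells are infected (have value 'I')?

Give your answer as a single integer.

Step 0 (initial): 1 infected
Step 1: +3 new -> 4 infected

Answer: 4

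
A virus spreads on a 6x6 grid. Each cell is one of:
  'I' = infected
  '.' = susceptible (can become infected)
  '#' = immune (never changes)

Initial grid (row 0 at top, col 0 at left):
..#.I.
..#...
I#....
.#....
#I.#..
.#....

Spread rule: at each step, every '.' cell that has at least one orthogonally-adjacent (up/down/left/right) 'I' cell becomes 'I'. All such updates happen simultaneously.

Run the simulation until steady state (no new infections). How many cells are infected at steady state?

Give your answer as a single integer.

Step 0 (initial): 3 infected
Step 1: +6 new -> 9 infected
Step 2: +7 new -> 16 infected
Step 3: +7 new -> 23 infected
Step 4: +3 new -> 26 infected
Step 5: +2 new -> 28 infected
Step 6: +0 new -> 28 infected

Answer: 28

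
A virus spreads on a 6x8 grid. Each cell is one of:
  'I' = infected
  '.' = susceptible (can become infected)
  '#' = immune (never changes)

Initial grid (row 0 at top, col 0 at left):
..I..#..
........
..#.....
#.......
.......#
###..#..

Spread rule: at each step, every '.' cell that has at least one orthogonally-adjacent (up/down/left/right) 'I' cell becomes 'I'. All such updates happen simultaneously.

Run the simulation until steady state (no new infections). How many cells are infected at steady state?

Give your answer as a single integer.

Answer: 40

Derivation:
Step 0 (initial): 1 infected
Step 1: +3 new -> 4 infected
Step 2: +4 new -> 8 infected
Step 3: +4 new -> 12 infected
Step 4: +5 new -> 17 infected
Step 5: +6 new -> 23 infected
Step 6: +8 new -> 31 infected
Step 7: +5 new -> 36 infected
Step 8: +2 new -> 38 infected
Step 9: +1 new -> 39 infected
Step 10: +1 new -> 40 infected
Step 11: +0 new -> 40 infected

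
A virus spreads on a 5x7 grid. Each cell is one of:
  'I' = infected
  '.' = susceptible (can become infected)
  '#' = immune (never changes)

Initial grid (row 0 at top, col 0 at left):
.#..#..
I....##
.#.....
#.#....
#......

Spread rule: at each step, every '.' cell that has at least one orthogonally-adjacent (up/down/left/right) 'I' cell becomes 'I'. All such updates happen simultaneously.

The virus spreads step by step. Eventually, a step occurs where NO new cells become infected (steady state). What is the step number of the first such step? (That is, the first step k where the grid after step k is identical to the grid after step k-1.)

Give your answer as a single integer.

Step 0 (initial): 1 infected
Step 1: +3 new -> 4 infected
Step 2: +1 new -> 5 infected
Step 3: +3 new -> 8 infected
Step 4: +3 new -> 11 infected
Step 5: +2 new -> 13 infected
Step 6: +3 new -> 16 infected
Step 7: +4 new -> 20 infected
Step 8: +3 new -> 23 infected
Step 9: +2 new -> 25 infected
Step 10: +0 new -> 25 infected

Answer: 10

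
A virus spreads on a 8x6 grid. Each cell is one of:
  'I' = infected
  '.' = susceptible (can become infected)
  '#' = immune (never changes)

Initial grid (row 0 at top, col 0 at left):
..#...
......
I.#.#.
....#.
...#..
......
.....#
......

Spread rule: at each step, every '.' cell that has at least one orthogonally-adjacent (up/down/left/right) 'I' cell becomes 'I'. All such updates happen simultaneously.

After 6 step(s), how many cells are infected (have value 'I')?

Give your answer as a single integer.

Step 0 (initial): 1 infected
Step 1: +3 new -> 4 infected
Step 2: +4 new -> 8 infected
Step 3: +5 new -> 13 infected
Step 4: +5 new -> 18 infected
Step 5: +6 new -> 24 infected
Step 6: +5 new -> 29 infected

Answer: 29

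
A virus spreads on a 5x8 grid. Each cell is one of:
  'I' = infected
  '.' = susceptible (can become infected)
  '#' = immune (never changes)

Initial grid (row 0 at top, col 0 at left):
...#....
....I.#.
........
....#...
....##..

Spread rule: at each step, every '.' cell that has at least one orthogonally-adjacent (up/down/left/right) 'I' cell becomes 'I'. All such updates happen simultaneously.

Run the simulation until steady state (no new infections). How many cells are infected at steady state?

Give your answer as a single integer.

Step 0 (initial): 1 infected
Step 1: +4 new -> 5 infected
Step 2: +4 new -> 9 infected
Step 3: +7 new -> 16 infected
Step 4: +8 new -> 24 infected
Step 5: +7 new -> 31 infected
Step 6: +3 new -> 34 infected
Step 7: +1 new -> 35 infected
Step 8: +0 new -> 35 infected

Answer: 35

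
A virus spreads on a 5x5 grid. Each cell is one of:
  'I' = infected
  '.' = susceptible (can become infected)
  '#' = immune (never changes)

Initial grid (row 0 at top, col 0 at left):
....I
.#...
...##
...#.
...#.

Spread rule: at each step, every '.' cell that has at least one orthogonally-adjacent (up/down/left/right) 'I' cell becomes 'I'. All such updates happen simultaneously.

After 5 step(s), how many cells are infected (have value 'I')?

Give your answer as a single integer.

Step 0 (initial): 1 infected
Step 1: +2 new -> 3 infected
Step 2: +2 new -> 5 infected
Step 3: +2 new -> 7 infected
Step 4: +2 new -> 9 infected
Step 5: +3 new -> 12 infected

Answer: 12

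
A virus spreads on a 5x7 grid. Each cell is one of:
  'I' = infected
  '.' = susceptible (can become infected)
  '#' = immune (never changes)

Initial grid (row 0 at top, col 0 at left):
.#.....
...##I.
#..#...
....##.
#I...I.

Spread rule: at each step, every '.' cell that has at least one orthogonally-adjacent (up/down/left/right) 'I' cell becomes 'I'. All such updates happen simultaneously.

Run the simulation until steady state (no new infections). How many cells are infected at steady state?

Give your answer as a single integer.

Step 0 (initial): 3 infected
Step 1: +7 new -> 10 infected
Step 2: +9 new -> 19 infected
Step 3: +4 new -> 23 infected
Step 4: +3 new -> 26 infected
Step 5: +1 new -> 27 infected
Step 6: +0 new -> 27 infected

Answer: 27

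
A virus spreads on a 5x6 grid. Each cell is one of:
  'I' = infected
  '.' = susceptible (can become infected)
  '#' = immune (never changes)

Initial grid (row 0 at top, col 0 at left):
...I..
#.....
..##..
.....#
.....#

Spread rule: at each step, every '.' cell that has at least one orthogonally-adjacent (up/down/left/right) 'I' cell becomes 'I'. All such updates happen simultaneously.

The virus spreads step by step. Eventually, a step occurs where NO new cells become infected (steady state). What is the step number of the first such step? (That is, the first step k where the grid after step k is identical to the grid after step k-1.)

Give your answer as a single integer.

Step 0 (initial): 1 infected
Step 1: +3 new -> 4 infected
Step 2: +4 new -> 8 infected
Step 3: +4 new -> 12 infected
Step 4: +3 new -> 15 infected
Step 5: +4 new -> 19 infected
Step 6: +4 new -> 23 infected
Step 7: +2 new -> 25 infected
Step 8: +0 new -> 25 infected

Answer: 8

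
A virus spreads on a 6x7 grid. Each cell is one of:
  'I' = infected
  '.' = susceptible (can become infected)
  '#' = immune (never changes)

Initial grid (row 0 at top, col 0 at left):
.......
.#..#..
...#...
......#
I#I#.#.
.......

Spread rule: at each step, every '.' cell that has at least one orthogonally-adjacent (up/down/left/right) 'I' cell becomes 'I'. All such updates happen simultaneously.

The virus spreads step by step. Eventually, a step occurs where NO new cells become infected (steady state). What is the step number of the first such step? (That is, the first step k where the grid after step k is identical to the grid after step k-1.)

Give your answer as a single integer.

Answer: 9

Derivation:
Step 0 (initial): 2 infected
Step 1: +4 new -> 6 infected
Step 2: +6 new -> 12 infected
Step 3: +5 new -> 17 infected
Step 4: +7 new -> 24 infected
Step 5: +4 new -> 28 infected
Step 6: +4 new -> 32 infected
Step 7: +2 new -> 34 infected
Step 8: +1 new -> 35 infected
Step 9: +0 new -> 35 infected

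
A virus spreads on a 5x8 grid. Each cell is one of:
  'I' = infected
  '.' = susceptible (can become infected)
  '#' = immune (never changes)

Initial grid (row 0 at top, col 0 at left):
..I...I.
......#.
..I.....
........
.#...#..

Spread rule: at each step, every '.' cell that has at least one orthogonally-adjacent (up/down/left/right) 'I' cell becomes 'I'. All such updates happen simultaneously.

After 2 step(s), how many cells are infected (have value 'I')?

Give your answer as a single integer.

Step 0 (initial): 3 infected
Step 1: +8 new -> 11 infected
Step 2: +11 new -> 22 infected

Answer: 22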